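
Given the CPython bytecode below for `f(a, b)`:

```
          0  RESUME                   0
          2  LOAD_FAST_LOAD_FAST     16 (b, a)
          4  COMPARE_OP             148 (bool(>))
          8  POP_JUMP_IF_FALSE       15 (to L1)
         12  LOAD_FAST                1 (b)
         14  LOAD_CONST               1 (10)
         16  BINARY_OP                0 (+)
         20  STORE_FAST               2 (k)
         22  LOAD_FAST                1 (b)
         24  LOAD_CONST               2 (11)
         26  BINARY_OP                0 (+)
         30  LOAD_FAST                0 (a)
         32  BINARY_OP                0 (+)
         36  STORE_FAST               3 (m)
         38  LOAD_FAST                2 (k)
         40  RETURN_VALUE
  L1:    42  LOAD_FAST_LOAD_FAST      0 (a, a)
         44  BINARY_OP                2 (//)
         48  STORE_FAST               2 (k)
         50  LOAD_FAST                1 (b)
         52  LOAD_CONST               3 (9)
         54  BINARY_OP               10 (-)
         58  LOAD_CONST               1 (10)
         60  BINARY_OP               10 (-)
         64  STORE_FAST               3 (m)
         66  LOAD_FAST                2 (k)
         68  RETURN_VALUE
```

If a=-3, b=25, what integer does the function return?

35

LOAD_FAST_LOAD_FAST b,a → push 25,-3. Stack: [25, -3]
COMPARE_OP bool(>) → 25 vs -3 = True. Stack: [True]
POP_JUMP_IF_FALSE → pop True; no jump. Stack: []
LOAD_FAST b → push 25. Stack: [25]
LOAD_CONST → push 10. Stack: [25, 10]
BINARY_OP + → 25 + 10 = 35. Stack: [35]
STORE_FAST k → k=35. Stack: []
LOAD_FAST b → push 25. Stack: [25]
LOAD_CONST → push 11. Stack: [25, 11]
BINARY_OP + → 25 + 11 = 36. Stack: [36]
LOAD_FAST a → push -3. Stack: [36, -3]
BINARY_OP + → 36 + -3 = 33. Stack: [33]
STORE_FAST m → m=33. Stack: []
LOAD_FAST k → push 35. Stack: [35]
RETURN_VALUE → return 35.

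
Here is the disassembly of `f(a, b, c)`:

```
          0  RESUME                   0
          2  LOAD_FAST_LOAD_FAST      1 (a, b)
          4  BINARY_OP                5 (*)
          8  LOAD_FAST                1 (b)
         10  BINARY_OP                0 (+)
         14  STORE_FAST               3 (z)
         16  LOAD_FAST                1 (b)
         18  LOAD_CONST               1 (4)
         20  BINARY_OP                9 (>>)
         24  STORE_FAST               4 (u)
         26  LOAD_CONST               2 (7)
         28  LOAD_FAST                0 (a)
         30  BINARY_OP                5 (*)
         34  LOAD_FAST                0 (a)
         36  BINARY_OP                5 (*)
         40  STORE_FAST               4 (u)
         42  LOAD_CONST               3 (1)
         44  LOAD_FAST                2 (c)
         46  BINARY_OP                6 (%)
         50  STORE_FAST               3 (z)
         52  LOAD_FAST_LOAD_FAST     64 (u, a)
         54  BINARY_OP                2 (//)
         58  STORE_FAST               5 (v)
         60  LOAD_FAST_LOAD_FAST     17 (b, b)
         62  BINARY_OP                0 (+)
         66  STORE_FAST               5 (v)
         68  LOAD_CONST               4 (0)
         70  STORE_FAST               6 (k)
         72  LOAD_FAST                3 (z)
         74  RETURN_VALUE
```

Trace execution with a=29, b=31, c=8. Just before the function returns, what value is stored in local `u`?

LOAD_FAST_LOAD_FAST a,b → push 29,31. Stack: [29, 31]
BINARY_OP * → 29 * 31 = 899. Stack: [899]
LOAD_FAST b → push 31. Stack: [899, 31]
BINARY_OP + → 899 + 31 = 930. Stack: [930]
STORE_FAST z → z=930. Stack: []
LOAD_FAST b → push 31. Stack: [31]
LOAD_CONST → push 4. Stack: [31, 4]
BINARY_OP >> → 31 >> 4 = 1. Stack: [1]
STORE_FAST u → u=1. Stack: []
LOAD_CONST → push 7. Stack: [7]
LOAD_FAST a → push 29. Stack: [7, 29]
BINARY_OP * → 7 * 29 = 203. Stack: [203]
LOAD_FAST a → push 29. Stack: [203, 29]
BINARY_OP * → 203 * 29 = 5887. Stack: [5887]
STORE_FAST u → u=5887. Stack: []
LOAD_CONST → push 1. Stack: [1]
LOAD_FAST c → push 8. Stack: [1, 8]
BINARY_OP % → 1 % 8 = 1. Stack: [1]
STORE_FAST z → z=1. Stack: []
LOAD_FAST_LOAD_FAST u,a → push 5887,29. Stack: [5887, 29]
BINARY_OP // → 5887 // 29 = 203. Stack: [203]
STORE_FAST v → v=203. Stack: []
LOAD_FAST_LOAD_FAST b,b → push 31,31. Stack: [31, 31]
BINARY_OP + → 31 + 31 = 62. Stack: [62]
STORE_FAST v → v=62. Stack: []
LOAD_CONST → push 0. Stack: [0]
STORE_FAST k → k=0. Stack: []
LOAD_FAST z → push 1. Stack: [1]
RETURN_VALUE → return 1.

5887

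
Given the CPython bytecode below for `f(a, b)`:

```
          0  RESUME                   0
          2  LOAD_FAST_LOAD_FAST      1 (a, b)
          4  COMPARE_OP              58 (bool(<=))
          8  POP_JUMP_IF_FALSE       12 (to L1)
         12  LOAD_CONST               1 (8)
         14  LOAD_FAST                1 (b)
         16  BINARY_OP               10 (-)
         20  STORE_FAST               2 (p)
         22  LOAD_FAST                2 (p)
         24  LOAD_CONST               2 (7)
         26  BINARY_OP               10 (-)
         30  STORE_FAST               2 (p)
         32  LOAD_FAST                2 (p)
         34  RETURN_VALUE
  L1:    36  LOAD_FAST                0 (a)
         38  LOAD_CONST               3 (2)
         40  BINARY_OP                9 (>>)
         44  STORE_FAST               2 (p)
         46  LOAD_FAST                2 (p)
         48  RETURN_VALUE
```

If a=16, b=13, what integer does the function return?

4

LOAD_FAST_LOAD_FAST a,b → push 16,13. Stack: [16, 13]
COMPARE_OP bool(<=) → 16 vs 13 = False. Stack: [False]
POP_JUMP_IF_FALSE → pop False; jump. Stack: []
LOAD_FAST a → push 16. Stack: [16]
LOAD_CONST → push 2. Stack: [16, 2]
BINARY_OP >> → 16 >> 2 = 4. Stack: [4]
STORE_FAST p → p=4. Stack: []
LOAD_FAST p → push 4. Stack: [4]
RETURN_VALUE → return 4.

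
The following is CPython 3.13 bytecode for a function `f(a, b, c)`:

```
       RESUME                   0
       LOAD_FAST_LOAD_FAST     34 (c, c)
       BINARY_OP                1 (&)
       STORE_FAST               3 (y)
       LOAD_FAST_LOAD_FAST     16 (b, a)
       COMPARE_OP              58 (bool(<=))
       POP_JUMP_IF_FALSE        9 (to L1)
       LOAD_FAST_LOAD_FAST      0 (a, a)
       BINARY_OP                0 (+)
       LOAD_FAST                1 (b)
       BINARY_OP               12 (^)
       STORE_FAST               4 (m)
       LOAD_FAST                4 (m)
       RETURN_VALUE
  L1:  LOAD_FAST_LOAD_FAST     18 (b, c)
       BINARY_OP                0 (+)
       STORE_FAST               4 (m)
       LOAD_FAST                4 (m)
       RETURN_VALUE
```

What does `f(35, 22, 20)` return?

LOAD_FAST_LOAD_FAST c,c → push 20,20. Stack: [20, 20]
BINARY_OP & → 20 & 20 = 20. Stack: [20]
STORE_FAST y → y=20. Stack: []
LOAD_FAST_LOAD_FAST b,a → push 22,35. Stack: [22, 35]
COMPARE_OP bool(<=) → 22 vs 35 = True. Stack: [True]
POP_JUMP_IF_FALSE → pop True; no jump. Stack: []
LOAD_FAST_LOAD_FAST a,a → push 35,35. Stack: [35, 35]
BINARY_OP + → 35 + 35 = 70. Stack: [70]
LOAD_FAST b → push 22. Stack: [70, 22]
BINARY_OP ^ → 70 ^ 22 = 80. Stack: [80]
STORE_FAST m → m=80. Stack: []
LOAD_FAST m → push 80. Stack: [80]
RETURN_VALUE → return 80.

80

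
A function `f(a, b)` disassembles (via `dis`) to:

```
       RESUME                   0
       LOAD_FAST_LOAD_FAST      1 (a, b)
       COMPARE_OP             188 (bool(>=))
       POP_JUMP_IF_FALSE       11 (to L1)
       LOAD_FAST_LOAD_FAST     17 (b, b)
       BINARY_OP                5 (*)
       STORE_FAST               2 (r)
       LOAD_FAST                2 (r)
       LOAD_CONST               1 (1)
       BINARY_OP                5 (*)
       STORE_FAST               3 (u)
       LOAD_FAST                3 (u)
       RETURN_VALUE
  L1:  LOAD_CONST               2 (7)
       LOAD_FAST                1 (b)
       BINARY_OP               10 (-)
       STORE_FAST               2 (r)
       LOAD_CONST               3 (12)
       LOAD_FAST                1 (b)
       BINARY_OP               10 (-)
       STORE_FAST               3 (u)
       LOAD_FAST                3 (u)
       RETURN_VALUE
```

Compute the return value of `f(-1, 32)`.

-20

LOAD_FAST_LOAD_FAST a,b → push -1,32. Stack: [-1, 32]
COMPARE_OP bool(>=) → -1 vs 32 = False. Stack: [False]
POP_JUMP_IF_FALSE → pop False; jump. Stack: []
LOAD_CONST → push 7. Stack: [7]
LOAD_FAST b → push 32. Stack: [7, 32]
BINARY_OP - → 7 - 32 = -25. Stack: [-25]
STORE_FAST r → r=-25. Stack: []
LOAD_CONST → push 12. Stack: [12]
LOAD_FAST b → push 32. Stack: [12, 32]
BINARY_OP - → 12 - 32 = -20. Stack: [-20]
STORE_FAST u → u=-20. Stack: []
LOAD_FAST u → push -20. Stack: [-20]
RETURN_VALUE → return -20.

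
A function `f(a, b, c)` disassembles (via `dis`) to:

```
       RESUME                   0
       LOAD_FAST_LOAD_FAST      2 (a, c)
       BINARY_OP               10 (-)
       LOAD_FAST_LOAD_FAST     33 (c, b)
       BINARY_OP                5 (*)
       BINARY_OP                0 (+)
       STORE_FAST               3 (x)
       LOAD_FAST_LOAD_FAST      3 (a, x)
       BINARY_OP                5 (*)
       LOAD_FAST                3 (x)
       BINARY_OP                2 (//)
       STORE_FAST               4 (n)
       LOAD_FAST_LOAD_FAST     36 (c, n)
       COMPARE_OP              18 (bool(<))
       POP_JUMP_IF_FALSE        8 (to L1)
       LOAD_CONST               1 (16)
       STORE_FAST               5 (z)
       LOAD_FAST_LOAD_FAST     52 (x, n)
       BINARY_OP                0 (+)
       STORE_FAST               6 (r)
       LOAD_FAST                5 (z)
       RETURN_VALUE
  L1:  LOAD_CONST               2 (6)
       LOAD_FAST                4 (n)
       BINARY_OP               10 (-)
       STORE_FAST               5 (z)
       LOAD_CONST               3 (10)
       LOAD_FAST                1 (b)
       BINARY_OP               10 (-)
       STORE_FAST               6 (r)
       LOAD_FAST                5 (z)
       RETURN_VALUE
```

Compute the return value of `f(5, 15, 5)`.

LOAD_FAST_LOAD_FAST a,c → push 5,5. Stack: [5, 5]
BINARY_OP - → 5 - 5 = 0. Stack: [0]
LOAD_FAST_LOAD_FAST c,b → push 5,15. Stack: [0, 5, 15]
BINARY_OP * → 5 * 15 = 75. Stack: [0, 75]
BINARY_OP + → 0 + 75 = 75. Stack: [75]
STORE_FAST x → x=75. Stack: []
LOAD_FAST_LOAD_FAST a,x → push 5,75. Stack: [5, 75]
BINARY_OP * → 5 * 75 = 375. Stack: [375]
LOAD_FAST x → push 75. Stack: [375, 75]
BINARY_OP // → 375 // 75 = 5. Stack: [5]
STORE_FAST n → n=5. Stack: []
LOAD_FAST_LOAD_FAST c,n → push 5,5. Stack: [5, 5]
COMPARE_OP bool(<) → 5 vs 5 = False. Stack: [False]
POP_JUMP_IF_FALSE → pop False; jump. Stack: []
LOAD_CONST → push 6. Stack: [6]
LOAD_FAST n → push 5. Stack: [6, 5]
BINARY_OP - → 6 - 5 = 1. Stack: [1]
STORE_FAST z → z=1. Stack: []
LOAD_CONST → push 10. Stack: [10]
LOAD_FAST b → push 15. Stack: [10, 15]
BINARY_OP - → 10 - 15 = -5. Stack: [-5]
STORE_FAST r → r=-5. Stack: []
LOAD_FAST z → push 1. Stack: [1]
RETURN_VALUE → return 1.

1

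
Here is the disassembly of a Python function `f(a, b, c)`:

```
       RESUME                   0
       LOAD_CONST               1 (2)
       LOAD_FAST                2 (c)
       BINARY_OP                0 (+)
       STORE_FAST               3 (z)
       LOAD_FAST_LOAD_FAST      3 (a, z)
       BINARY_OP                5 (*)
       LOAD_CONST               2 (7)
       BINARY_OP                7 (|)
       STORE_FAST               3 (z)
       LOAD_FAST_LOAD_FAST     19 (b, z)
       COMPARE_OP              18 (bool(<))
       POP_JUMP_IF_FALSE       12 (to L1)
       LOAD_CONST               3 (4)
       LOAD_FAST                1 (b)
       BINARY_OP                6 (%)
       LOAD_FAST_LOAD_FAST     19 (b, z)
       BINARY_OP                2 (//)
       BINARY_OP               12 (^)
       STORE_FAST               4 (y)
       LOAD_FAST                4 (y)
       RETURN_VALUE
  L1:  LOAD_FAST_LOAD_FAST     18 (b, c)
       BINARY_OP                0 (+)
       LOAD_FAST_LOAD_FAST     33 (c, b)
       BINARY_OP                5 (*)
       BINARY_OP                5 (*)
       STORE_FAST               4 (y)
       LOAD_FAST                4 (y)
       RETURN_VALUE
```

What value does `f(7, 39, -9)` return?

LOAD_CONST → push 2. Stack: [2]
LOAD_FAST c → push -9. Stack: [2, -9]
BINARY_OP + → 2 + -9 = -7. Stack: [-7]
STORE_FAST z → z=-7. Stack: []
LOAD_FAST_LOAD_FAST a,z → push 7,-7. Stack: [7, -7]
BINARY_OP * → 7 * -7 = -49. Stack: [-49]
LOAD_CONST → push 7. Stack: [-49, 7]
BINARY_OP | → -49 | 7 = -49. Stack: [-49]
STORE_FAST z → z=-49. Stack: []
LOAD_FAST_LOAD_FAST b,z → push 39,-49. Stack: [39, -49]
COMPARE_OP bool(<) → 39 vs -49 = False. Stack: [False]
POP_JUMP_IF_FALSE → pop False; jump. Stack: []
LOAD_FAST_LOAD_FAST b,c → push 39,-9. Stack: [39, -9]
BINARY_OP + → 39 + -9 = 30. Stack: [30]
LOAD_FAST_LOAD_FAST c,b → push -9,39. Stack: [30, -9, 39]
BINARY_OP * → -9 * 39 = -351. Stack: [30, -351]
BINARY_OP * → 30 * -351 = -10530. Stack: [-10530]
STORE_FAST y → y=-10530. Stack: []
LOAD_FAST y → push -10530. Stack: [-10530]
RETURN_VALUE → return -10530.

-10530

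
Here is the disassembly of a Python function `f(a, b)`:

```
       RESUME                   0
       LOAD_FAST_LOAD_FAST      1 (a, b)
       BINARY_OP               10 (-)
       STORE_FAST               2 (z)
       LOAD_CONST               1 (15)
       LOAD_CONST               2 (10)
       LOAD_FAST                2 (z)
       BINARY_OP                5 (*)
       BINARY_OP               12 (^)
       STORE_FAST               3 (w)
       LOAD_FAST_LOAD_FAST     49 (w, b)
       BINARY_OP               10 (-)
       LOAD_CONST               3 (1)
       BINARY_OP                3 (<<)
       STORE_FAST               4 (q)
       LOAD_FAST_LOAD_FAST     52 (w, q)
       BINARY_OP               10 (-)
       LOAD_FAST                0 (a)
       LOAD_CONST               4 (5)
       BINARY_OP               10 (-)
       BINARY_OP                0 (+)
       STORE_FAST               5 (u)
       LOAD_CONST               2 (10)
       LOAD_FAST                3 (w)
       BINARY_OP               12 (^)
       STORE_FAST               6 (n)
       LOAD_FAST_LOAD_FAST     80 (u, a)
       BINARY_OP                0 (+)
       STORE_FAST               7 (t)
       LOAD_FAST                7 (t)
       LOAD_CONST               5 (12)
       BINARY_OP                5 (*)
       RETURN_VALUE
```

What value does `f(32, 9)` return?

LOAD_FAST_LOAD_FAST a,b → push 32,9. Stack: [32, 9]
BINARY_OP - → 32 - 9 = 23. Stack: [23]
STORE_FAST z → z=23. Stack: []
LOAD_CONST → push 15. Stack: [15]
LOAD_CONST → push 10. Stack: [15, 10]
LOAD_FAST z → push 23. Stack: [15, 10, 23]
BINARY_OP * → 10 * 23 = 230. Stack: [15, 230]
BINARY_OP ^ → 15 ^ 230 = 233. Stack: [233]
STORE_FAST w → w=233. Stack: []
LOAD_FAST_LOAD_FAST w,b → push 233,9. Stack: [233, 9]
BINARY_OP - → 233 - 9 = 224. Stack: [224]
LOAD_CONST → push 1. Stack: [224, 1]
BINARY_OP << → 224 << 1 = 448. Stack: [448]
STORE_FAST q → q=448. Stack: []
LOAD_FAST_LOAD_FAST w,q → push 233,448. Stack: [233, 448]
BINARY_OP - → 233 - 448 = -215. Stack: [-215]
LOAD_FAST a → push 32. Stack: [-215, 32]
LOAD_CONST → push 5. Stack: [-215, 32, 5]
BINARY_OP - → 32 - 5 = 27. Stack: [-215, 27]
BINARY_OP + → -215 + 27 = -188. Stack: [-188]
STORE_FAST u → u=-188. Stack: []
LOAD_CONST → push 10. Stack: [10]
LOAD_FAST w → push 233. Stack: [10, 233]
BINARY_OP ^ → 10 ^ 233 = 227. Stack: [227]
STORE_FAST n → n=227. Stack: []
LOAD_FAST_LOAD_FAST u,a → push -188,32. Stack: [-188, 32]
BINARY_OP + → -188 + 32 = -156. Stack: [-156]
STORE_FAST t → t=-156. Stack: []
LOAD_FAST t → push -156. Stack: [-156]
LOAD_CONST → push 12. Stack: [-156, 12]
BINARY_OP * → -156 * 12 = -1872. Stack: [-1872]
RETURN_VALUE → return -1872.

-1872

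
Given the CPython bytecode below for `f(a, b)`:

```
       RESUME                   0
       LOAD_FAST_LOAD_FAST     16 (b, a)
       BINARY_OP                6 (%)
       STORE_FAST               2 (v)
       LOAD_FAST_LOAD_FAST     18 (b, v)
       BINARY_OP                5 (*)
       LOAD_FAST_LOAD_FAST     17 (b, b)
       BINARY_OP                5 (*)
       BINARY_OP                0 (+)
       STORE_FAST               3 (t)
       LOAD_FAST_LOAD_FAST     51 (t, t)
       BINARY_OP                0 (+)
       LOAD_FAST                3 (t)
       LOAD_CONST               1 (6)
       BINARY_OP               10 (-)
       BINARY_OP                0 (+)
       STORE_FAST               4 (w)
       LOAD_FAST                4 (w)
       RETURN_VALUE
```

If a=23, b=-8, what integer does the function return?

-174

LOAD_FAST_LOAD_FAST b,a → push -8,23. Stack: [-8, 23]
BINARY_OP % → -8 % 23 = 15. Stack: [15]
STORE_FAST v → v=15. Stack: []
LOAD_FAST_LOAD_FAST b,v → push -8,15. Stack: [-8, 15]
BINARY_OP * → -8 * 15 = -120. Stack: [-120]
LOAD_FAST_LOAD_FAST b,b → push -8,-8. Stack: [-120, -8, -8]
BINARY_OP * → -8 * -8 = 64. Stack: [-120, 64]
BINARY_OP + → -120 + 64 = -56. Stack: [-56]
STORE_FAST t → t=-56. Stack: []
LOAD_FAST_LOAD_FAST t,t → push -56,-56. Stack: [-56, -56]
BINARY_OP + → -56 + -56 = -112. Stack: [-112]
LOAD_FAST t → push -56. Stack: [-112, -56]
LOAD_CONST → push 6. Stack: [-112, -56, 6]
BINARY_OP - → -56 - 6 = -62. Stack: [-112, -62]
BINARY_OP + → -112 + -62 = -174. Stack: [-174]
STORE_FAST w → w=-174. Stack: []
LOAD_FAST w → push -174. Stack: [-174]
RETURN_VALUE → return -174.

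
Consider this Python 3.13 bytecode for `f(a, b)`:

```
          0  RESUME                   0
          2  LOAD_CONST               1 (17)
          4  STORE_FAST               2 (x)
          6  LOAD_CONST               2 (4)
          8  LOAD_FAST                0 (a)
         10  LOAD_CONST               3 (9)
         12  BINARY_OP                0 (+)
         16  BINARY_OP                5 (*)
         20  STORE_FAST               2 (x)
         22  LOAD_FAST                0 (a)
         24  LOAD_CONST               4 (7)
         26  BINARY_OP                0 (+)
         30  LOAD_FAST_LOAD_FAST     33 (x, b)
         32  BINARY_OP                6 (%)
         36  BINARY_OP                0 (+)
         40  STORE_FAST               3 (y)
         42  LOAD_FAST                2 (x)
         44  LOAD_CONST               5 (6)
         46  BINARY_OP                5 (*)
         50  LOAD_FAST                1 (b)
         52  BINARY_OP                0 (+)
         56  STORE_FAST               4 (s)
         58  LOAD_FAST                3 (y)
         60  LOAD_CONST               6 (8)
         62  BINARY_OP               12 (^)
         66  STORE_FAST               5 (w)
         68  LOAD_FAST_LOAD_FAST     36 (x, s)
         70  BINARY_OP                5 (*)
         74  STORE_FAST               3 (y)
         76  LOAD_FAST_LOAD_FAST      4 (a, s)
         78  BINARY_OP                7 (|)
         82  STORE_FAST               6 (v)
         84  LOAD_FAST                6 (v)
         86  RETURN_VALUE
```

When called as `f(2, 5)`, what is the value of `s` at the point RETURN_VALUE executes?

LOAD_CONST → push 17. Stack: [17]
STORE_FAST x → x=17. Stack: []
LOAD_CONST → push 4. Stack: [4]
LOAD_FAST a → push 2. Stack: [4, 2]
LOAD_CONST → push 9. Stack: [4, 2, 9]
BINARY_OP + → 2 + 9 = 11. Stack: [4, 11]
BINARY_OP * → 4 * 11 = 44. Stack: [44]
STORE_FAST x → x=44. Stack: []
LOAD_FAST a → push 2. Stack: [2]
LOAD_CONST → push 7. Stack: [2, 7]
BINARY_OP + → 2 + 7 = 9. Stack: [9]
LOAD_FAST_LOAD_FAST x,b → push 44,5. Stack: [9, 44, 5]
BINARY_OP % → 44 % 5 = 4. Stack: [9, 4]
BINARY_OP + → 9 + 4 = 13. Stack: [13]
STORE_FAST y → y=13. Stack: []
LOAD_FAST x → push 44. Stack: [44]
LOAD_CONST → push 6. Stack: [44, 6]
BINARY_OP * → 44 * 6 = 264. Stack: [264]
LOAD_FAST b → push 5. Stack: [264, 5]
BINARY_OP + → 264 + 5 = 269. Stack: [269]
STORE_FAST s → s=269. Stack: []
LOAD_FAST y → push 13. Stack: [13]
LOAD_CONST → push 8. Stack: [13, 8]
BINARY_OP ^ → 13 ^ 8 = 5. Stack: [5]
STORE_FAST w → w=5. Stack: []
LOAD_FAST_LOAD_FAST x,s → push 44,269. Stack: [44, 269]
BINARY_OP * → 44 * 269 = 11836. Stack: [11836]
STORE_FAST y → y=11836. Stack: []
LOAD_FAST_LOAD_FAST a,s → push 2,269. Stack: [2, 269]
BINARY_OP | → 2 | 269 = 271. Stack: [271]
STORE_FAST v → v=271. Stack: []
LOAD_FAST v → push 271. Stack: [271]
RETURN_VALUE → return 271.

269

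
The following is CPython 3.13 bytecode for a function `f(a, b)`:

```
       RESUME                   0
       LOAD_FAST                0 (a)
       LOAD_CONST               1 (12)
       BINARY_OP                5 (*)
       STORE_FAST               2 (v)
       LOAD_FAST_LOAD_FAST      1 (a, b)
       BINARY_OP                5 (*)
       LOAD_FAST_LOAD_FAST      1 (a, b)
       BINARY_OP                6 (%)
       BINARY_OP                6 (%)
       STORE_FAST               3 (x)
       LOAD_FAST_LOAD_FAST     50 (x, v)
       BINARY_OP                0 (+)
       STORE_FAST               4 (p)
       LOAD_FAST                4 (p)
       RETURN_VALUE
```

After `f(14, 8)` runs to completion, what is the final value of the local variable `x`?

LOAD_FAST a → push 14. Stack: [14]
LOAD_CONST → push 12. Stack: [14, 12]
BINARY_OP * → 14 * 12 = 168. Stack: [168]
STORE_FAST v → v=168. Stack: []
LOAD_FAST_LOAD_FAST a,b → push 14,8. Stack: [14, 8]
BINARY_OP * → 14 * 8 = 112. Stack: [112]
LOAD_FAST_LOAD_FAST a,b → push 14,8. Stack: [112, 14, 8]
BINARY_OP % → 14 % 8 = 6. Stack: [112, 6]
BINARY_OP % → 112 % 6 = 4. Stack: [4]
STORE_FAST x → x=4. Stack: []
LOAD_FAST_LOAD_FAST x,v → push 4,168. Stack: [4, 168]
BINARY_OP + → 4 + 168 = 172. Stack: [172]
STORE_FAST p → p=172. Stack: []
LOAD_FAST p → push 172. Stack: [172]
RETURN_VALUE → return 172.

4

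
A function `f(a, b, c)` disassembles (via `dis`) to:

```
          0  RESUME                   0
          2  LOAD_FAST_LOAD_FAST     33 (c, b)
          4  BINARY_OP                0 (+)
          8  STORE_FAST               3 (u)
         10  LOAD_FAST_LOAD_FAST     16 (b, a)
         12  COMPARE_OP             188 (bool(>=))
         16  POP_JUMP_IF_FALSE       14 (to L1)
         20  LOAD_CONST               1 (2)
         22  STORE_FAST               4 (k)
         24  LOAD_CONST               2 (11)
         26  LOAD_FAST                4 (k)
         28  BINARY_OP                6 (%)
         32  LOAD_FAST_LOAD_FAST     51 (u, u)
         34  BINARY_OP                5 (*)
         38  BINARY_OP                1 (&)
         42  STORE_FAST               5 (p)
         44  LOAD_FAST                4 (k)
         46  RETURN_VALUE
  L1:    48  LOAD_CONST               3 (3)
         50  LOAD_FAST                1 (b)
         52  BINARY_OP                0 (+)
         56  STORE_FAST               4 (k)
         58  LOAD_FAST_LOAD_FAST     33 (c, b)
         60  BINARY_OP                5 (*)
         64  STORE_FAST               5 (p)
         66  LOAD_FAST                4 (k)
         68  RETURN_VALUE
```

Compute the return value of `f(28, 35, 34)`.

2

LOAD_FAST_LOAD_FAST c,b → push 34,35. Stack: [34, 35]
BINARY_OP + → 34 + 35 = 69. Stack: [69]
STORE_FAST u → u=69. Stack: []
LOAD_FAST_LOAD_FAST b,a → push 35,28. Stack: [35, 28]
COMPARE_OP bool(>=) → 35 vs 28 = True. Stack: [True]
POP_JUMP_IF_FALSE → pop True; no jump. Stack: []
LOAD_CONST → push 2. Stack: [2]
STORE_FAST k → k=2. Stack: []
LOAD_CONST → push 11. Stack: [11]
LOAD_FAST k → push 2. Stack: [11, 2]
BINARY_OP % → 11 % 2 = 1. Stack: [1]
LOAD_FAST_LOAD_FAST u,u → push 69,69. Stack: [1, 69, 69]
BINARY_OP * → 69 * 69 = 4761. Stack: [1, 4761]
BINARY_OP & → 1 & 4761 = 1. Stack: [1]
STORE_FAST p → p=1. Stack: []
LOAD_FAST k → push 2. Stack: [2]
RETURN_VALUE → return 2.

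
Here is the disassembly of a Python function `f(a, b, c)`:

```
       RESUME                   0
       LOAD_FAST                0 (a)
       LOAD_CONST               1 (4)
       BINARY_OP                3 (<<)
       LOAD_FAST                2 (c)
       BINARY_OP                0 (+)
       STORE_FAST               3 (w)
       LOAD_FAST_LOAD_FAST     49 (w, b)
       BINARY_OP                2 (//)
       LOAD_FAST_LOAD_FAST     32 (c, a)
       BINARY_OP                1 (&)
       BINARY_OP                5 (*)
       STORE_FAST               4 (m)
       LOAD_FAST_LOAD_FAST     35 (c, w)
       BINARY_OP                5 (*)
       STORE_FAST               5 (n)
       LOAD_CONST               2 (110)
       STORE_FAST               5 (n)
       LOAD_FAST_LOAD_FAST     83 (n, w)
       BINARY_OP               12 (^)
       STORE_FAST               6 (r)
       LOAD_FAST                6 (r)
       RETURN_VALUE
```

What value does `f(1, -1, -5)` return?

LOAD_FAST a → push 1. Stack: [1]
LOAD_CONST → push 4. Stack: [1, 4]
BINARY_OP << → 1 << 4 = 16. Stack: [16]
LOAD_FAST c → push -5. Stack: [16, -5]
BINARY_OP + → 16 + -5 = 11. Stack: [11]
STORE_FAST w → w=11. Stack: []
LOAD_FAST_LOAD_FAST w,b → push 11,-1. Stack: [11, -1]
BINARY_OP // → 11 // -1 = -11. Stack: [-11]
LOAD_FAST_LOAD_FAST c,a → push -5,1. Stack: [-11, -5, 1]
BINARY_OP & → -5 & 1 = 1. Stack: [-11, 1]
BINARY_OP * → -11 * 1 = -11. Stack: [-11]
STORE_FAST m → m=-11. Stack: []
LOAD_FAST_LOAD_FAST c,w → push -5,11. Stack: [-5, 11]
BINARY_OP * → -5 * 11 = -55. Stack: [-55]
STORE_FAST n → n=-55. Stack: []
LOAD_CONST → push 110. Stack: [110]
STORE_FAST n → n=110. Stack: []
LOAD_FAST_LOAD_FAST n,w → push 110,11. Stack: [110, 11]
BINARY_OP ^ → 110 ^ 11 = 101. Stack: [101]
STORE_FAST r → r=101. Stack: []
LOAD_FAST r → push 101. Stack: [101]
RETURN_VALUE → return 101.

101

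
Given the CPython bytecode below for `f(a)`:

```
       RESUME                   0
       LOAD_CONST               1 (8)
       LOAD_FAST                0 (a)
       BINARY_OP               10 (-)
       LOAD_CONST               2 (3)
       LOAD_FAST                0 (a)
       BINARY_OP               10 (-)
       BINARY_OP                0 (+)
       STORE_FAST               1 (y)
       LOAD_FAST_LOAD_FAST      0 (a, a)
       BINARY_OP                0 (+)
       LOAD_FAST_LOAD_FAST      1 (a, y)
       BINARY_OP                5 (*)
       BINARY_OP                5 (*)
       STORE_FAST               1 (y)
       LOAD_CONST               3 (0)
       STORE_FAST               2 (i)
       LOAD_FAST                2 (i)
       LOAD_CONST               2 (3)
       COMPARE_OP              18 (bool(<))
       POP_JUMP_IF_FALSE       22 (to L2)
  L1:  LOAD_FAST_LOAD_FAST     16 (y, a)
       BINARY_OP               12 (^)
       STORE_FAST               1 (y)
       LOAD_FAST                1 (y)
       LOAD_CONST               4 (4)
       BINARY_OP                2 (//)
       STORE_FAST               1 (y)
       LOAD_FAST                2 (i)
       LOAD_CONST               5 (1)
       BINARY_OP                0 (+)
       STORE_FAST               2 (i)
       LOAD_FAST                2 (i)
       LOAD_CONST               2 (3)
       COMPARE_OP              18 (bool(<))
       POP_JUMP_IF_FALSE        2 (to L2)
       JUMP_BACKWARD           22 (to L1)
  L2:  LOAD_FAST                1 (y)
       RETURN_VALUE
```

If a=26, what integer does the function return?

-870

LOAD_CONST → push 8
LOAD_FAST a → push 26
BINARY_OP - → 8 - 26 = -18
LOAD_CONST → push 3
LOAD_FAST a → push 26
BINARY_OP - → 3 - 26 = -23
BINARY_OP + → -18 + -23 = -41
STORE_FAST y → y=-41
LOAD_FAST_LOAD_FAST a,a → push 26,26
BINARY_OP + → 26 + 26 = 52
LOAD_FAST_LOAD_FAST a,y → push 26,-41
BINARY_OP * → 26 * -41 = -1066
BINARY_OP * → 52 * -1066 = -55432
STORE_FAST y → y=-55432
LOAD_CONST → push 0
STORE_FAST i → i=0
LOAD_FAST i → push 0
LOAD_CONST → push 3
COMPARE_OP bool(<) → 0 vs 3 = True
POP_JUMP_IF_FALSE → pop True; no jump
LOAD_FAST_LOAD_FAST y,a → push -55432,26
BINARY_OP ^ → -55432 ^ 26 = -55454
STORE_FAST y → y=-55454
LOAD_FAST y → push -55454
LOAD_CONST → push 4
BINARY_OP // → -55454 // 4 = -13864
STORE_FAST y → y=-13864
LOAD_FAST i → push 0
LOAD_CONST → push 1
BINARY_OP + → 0 + 1 = 1
STORE_FAST i → i=1
LOAD_FAST i → push 1
LOAD_CONST → push 3
COMPARE_OP bool(<) → 1 vs 3 = True
POP_JUMP_IF_FALSE → pop True; no jump
LOAD_FAST_LOAD_FAST y,a → push -13864,26
BINARY_OP ^ → -13864 ^ 26 = -13886
STORE_FAST y → y=-13886
LOAD_FAST y → push -13886
LOAD_CONST → push 4
BINARY_OP // → -13886 // 4 = -3472
STORE_FAST y → y=-3472
LOAD_FAST i → push 1
LOAD_CONST → push 1
BINARY_OP + → 1 + 1 = 2
STORE_FAST i → i=2
LOAD_FAST i → push 2
LOAD_CONST → push 3
COMPARE_OP bool(<) → 2 vs 3 = True
POP_JUMP_IF_FALSE → pop True; no jump
LOAD_FAST_LOAD_FAST y,a → push -3472,26
BINARY_OP ^ → -3472 ^ 26 = -3478
STORE_FAST y → y=-3478
LOAD_FAST y → push -3478
LOAD_CONST → push 4
BINARY_OP // → -3478 // 4 = -870
STORE_FAST y → y=-870
LOAD_FAST i → push 2
LOAD_CONST → push 1
BINARY_OP + → 2 + 1 = 3
STORE_FAST i → i=3
LOAD_FAST i → push 3
LOAD_CONST → push 3
COMPARE_OP bool(<) → 3 vs 3 = False
POP_JUMP_IF_FALSE → pop False; jump
LOAD_FAST y → push -870
RETURN_VALUE → return -870.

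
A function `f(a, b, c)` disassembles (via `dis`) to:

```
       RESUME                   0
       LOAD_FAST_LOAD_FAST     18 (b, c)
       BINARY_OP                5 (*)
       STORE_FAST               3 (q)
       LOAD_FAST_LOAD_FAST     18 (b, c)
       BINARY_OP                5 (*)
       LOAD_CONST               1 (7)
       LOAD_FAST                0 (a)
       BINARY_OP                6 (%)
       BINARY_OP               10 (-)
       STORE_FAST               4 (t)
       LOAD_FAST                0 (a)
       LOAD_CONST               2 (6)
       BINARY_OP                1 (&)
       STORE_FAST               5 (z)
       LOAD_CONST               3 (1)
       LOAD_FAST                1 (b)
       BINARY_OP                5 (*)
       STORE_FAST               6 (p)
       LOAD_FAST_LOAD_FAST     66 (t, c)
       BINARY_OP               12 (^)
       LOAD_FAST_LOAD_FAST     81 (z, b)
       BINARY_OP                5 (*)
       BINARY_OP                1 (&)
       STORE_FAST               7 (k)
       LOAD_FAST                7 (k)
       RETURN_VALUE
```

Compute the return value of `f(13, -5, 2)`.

LOAD_FAST_LOAD_FAST b,c → push -5,2. Stack: [-5, 2]
BINARY_OP * → -5 * 2 = -10. Stack: [-10]
STORE_FAST q → q=-10. Stack: []
LOAD_FAST_LOAD_FAST b,c → push -5,2. Stack: [-5, 2]
BINARY_OP * → -5 * 2 = -10. Stack: [-10]
LOAD_CONST → push 7. Stack: [-10, 7]
LOAD_FAST a → push 13. Stack: [-10, 7, 13]
BINARY_OP % → 7 % 13 = 7. Stack: [-10, 7]
BINARY_OP - → -10 - 7 = -17. Stack: [-17]
STORE_FAST t → t=-17. Stack: []
LOAD_FAST a → push 13. Stack: [13]
LOAD_CONST → push 6. Stack: [13, 6]
BINARY_OP & → 13 & 6 = 4. Stack: [4]
STORE_FAST z → z=4. Stack: []
LOAD_CONST → push 1. Stack: [1]
LOAD_FAST b → push -5. Stack: [1, -5]
BINARY_OP * → 1 * -5 = -5. Stack: [-5]
STORE_FAST p → p=-5. Stack: []
LOAD_FAST_LOAD_FAST t,c → push -17,2. Stack: [-17, 2]
BINARY_OP ^ → -17 ^ 2 = -19. Stack: [-19]
LOAD_FAST_LOAD_FAST z,b → push 4,-5. Stack: [-19, 4, -5]
BINARY_OP * → 4 * -5 = -20. Stack: [-19, -20]
BINARY_OP & → -19 & -20 = -20. Stack: [-20]
STORE_FAST k → k=-20. Stack: []
LOAD_FAST k → push -20. Stack: [-20]
RETURN_VALUE → return -20.

-20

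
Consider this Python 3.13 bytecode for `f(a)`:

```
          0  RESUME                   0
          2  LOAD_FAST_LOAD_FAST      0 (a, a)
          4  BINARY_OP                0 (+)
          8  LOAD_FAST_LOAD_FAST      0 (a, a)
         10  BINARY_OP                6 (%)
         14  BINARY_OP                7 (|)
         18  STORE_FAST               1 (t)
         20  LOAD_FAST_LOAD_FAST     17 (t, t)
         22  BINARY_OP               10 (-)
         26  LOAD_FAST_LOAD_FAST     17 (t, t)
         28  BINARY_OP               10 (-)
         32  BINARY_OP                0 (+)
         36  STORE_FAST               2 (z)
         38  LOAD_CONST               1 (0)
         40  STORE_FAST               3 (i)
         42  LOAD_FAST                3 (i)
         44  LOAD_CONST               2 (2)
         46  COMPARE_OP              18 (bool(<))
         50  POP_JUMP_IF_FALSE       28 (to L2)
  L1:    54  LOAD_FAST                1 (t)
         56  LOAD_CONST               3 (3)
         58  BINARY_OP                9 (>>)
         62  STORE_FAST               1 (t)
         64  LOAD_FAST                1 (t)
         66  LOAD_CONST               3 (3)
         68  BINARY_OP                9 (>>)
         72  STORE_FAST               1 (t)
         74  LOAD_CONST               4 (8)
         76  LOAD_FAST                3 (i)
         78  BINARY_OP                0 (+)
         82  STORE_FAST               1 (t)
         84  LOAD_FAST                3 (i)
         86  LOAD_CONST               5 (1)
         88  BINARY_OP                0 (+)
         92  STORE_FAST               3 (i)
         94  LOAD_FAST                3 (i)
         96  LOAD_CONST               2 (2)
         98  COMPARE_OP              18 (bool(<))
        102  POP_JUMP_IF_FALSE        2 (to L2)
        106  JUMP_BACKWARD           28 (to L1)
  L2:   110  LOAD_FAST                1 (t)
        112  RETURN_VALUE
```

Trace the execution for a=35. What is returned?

9

LOAD_FAST_LOAD_FAST a,a → push 35,35. Stack: [35, 35]
BINARY_OP + → 35 + 35 = 70. Stack: [70]
LOAD_FAST_LOAD_FAST a,a → push 35,35. Stack: [70, 35, 35]
BINARY_OP % → 35 % 35 = 0. Stack: [70, 0]
BINARY_OP | → 70 | 0 = 70. Stack: [70]
STORE_FAST t → t=70. Stack: []
LOAD_FAST_LOAD_FAST t,t → push 70,70. Stack: [70, 70]
BINARY_OP - → 70 - 70 = 0. Stack: [0]
LOAD_FAST_LOAD_FAST t,t → push 70,70. Stack: [0, 70, 70]
BINARY_OP - → 70 - 70 = 0. Stack: [0, 0]
BINARY_OP + → 0 + 0 = 0. Stack: [0]
STORE_FAST z → z=0. Stack: []
LOAD_CONST → push 0. Stack: [0]
STORE_FAST i → i=0. Stack: []
LOAD_FAST i → push 0. Stack: [0]
LOAD_CONST → push 2. Stack: [0, 2]
COMPARE_OP bool(<) → 0 vs 2 = True. Stack: [True]
POP_JUMP_IF_FALSE → pop True; no jump. Stack: []
LOAD_FAST t → push 70. Stack: [70]
LOAD_CONST → push 3. Stack: [70, 3]
BINARY_OP >> → 70 >> 3 = 8. Stack: [8]
STORE_FAST t → t=8. Stack: []
LOAD_FAST t → push 8. Stack: [8]
LOAD_CONST → push 3. Stack: [8, 3]
BINARY_OP >> → 8 >> 3 = 1. Stack: [1]
STORE_FAST t → t=1. Stack: []
LOAD_CONST → push 8. Stack: [8]
LOAD_FAST i → push 0. Stack: [8, 0]
BINARY_OP + → 8 + 0 = 8. Stack: [8]
STORE_FAST t → t=8. Stack: []
LOAD_FAST i → push 0. Stack: [0]
LOAD_CONST → push 1. Stack: [0, 1]
BINARY_OP + → 0 + 1 = 1. Stack: [1]
STORE_FAST i → i=1. Stack: []
LOAD_FAST i → push 1. Stack: [1]
LOAD_CONST → push 2. Stack: [1, 2]
COMPARE_OP bool(<) → 1 vs 2 = True. Stack: [True]
POP_JUMP_IF_FALSE → pop True; no jump. Stack: []
LOAD_FAST t → push 8. Stack: [8]
LOAD_CONST → push 3. Stack: [8, 3]
BINARY_OP >> → 8 >> 3 = 1. Stack: [1]
STORE_FAST t → t=1. Stack: []
LOAD_FAST t → push 1. Stack: [1]
LOAD_CONST → push 3. Stack: [1, 3]
BINARY_OP >> → 1 >> 3 = 0. Stack: [0]
STORE_FAST t → t=0. Stack: []
LOAD_CONST → push 8. Stack: [8]
LOAD_FAST i → push 1. Stack: [8, 1]
BINARY_OP + → 8 + 1 = 9. Stack: [9]
STORE_FAST t → t=9. Stack: []
LOAD_FAST i → push 1. Stack: [1]
LOAD_CONST → push 1. Stack: [1, 1]
BINARY_OP + → 1 + 1 = 2. Stack: [2]
STORE_FAST i → i=2. Stack: []
LOAD_FAST i → push 2. Stack: [2]
LOAD_CONST → push 2. Stack: [2, 2]
COMPARE_OP bool(<) → 2 vs 2 = False. Stack: [False]
POP_JUMP_IF_FALSE → pop False; jump. Stack: []
LOAD_FAST t → push 9. Stack: [9]
RETURN_VALUE → return 9.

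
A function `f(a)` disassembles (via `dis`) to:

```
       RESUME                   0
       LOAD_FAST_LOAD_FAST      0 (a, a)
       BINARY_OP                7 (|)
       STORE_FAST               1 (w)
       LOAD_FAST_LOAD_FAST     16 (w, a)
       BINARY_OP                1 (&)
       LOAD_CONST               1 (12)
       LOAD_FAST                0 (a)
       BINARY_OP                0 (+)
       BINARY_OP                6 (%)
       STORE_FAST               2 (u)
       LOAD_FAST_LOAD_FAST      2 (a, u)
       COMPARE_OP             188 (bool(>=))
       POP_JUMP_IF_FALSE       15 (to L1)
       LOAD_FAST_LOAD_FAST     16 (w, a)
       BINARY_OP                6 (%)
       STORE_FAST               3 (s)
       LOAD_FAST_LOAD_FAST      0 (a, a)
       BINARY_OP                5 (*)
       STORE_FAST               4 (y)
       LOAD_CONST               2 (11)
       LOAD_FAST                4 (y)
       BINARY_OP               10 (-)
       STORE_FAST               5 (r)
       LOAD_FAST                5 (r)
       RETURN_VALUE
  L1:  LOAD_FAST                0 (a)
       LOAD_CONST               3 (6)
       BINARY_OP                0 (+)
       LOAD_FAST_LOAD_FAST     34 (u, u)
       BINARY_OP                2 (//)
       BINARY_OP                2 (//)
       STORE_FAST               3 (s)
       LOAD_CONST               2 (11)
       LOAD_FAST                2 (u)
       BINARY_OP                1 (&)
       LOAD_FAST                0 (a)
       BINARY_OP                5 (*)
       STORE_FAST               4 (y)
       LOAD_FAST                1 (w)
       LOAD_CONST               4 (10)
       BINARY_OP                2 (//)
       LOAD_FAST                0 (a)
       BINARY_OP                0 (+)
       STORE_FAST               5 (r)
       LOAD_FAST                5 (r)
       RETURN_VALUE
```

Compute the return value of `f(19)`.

LOAD_FAST_LOAD_FAST a,a → push 19,19. Stack: [19, 19]
BINARY_OP | → 19 | 19 = 19. Stack: [19]
STORE_FAST w → w=19. Stack: []
LOAD_FAST_LOAD_FAST w,a → push 19,19. Stack: [19, 19]
BINARY_OP & → 19 & 19 = 19. Stack: [19]
LOAD_CONST → push 12. Stack: [19, 12]
LOAD_FAST a → push 19. Stack: [19, 12, 19]
BINARY_OP + → 12 + 19 = 31. Stack: [19, 31]
BINARY_OP % → 19 % 31 = 19. Stack: [19]
STORE_FAST u → u=19. Stack: []
LOAD_FAST_LOAD_FAST a,u → push 19,19. Stack: [19, 19]
COMPARE_OP bool(>=) → 19 vs 19 = True. Stack: [True]
POP_JUMP_IF_FALSE → pop True; no jump. Stack: []
LOAD_FAST_LOAD_FAST w,a → push 19,19. Stack: [19, 19]
BINARY_OP % → 19 % 19 = 0. Stack: [0]
STORE_FAST s → s=0. Stack: []
LOAD_FAST_LOAD_FAST a,a → push 19,19. Stack: [19, 19]
BINARY_OP * → 19 * 19 = 361. Stack: [361]
STORE_FAST y → y=361. Stack: []
LOAD_CONST → push 11. Stack: [11]
LOAD_FAST y → push 361. Stack: [11, 361]
BINARY_OP - → 11 - 361 = -350. Stack: [-350]
STORE_FAST r → r=-350. Stack: []
LOAD_FAST r → push -350. Stack: [-350]
RETURN_VALUE → return -350.

-350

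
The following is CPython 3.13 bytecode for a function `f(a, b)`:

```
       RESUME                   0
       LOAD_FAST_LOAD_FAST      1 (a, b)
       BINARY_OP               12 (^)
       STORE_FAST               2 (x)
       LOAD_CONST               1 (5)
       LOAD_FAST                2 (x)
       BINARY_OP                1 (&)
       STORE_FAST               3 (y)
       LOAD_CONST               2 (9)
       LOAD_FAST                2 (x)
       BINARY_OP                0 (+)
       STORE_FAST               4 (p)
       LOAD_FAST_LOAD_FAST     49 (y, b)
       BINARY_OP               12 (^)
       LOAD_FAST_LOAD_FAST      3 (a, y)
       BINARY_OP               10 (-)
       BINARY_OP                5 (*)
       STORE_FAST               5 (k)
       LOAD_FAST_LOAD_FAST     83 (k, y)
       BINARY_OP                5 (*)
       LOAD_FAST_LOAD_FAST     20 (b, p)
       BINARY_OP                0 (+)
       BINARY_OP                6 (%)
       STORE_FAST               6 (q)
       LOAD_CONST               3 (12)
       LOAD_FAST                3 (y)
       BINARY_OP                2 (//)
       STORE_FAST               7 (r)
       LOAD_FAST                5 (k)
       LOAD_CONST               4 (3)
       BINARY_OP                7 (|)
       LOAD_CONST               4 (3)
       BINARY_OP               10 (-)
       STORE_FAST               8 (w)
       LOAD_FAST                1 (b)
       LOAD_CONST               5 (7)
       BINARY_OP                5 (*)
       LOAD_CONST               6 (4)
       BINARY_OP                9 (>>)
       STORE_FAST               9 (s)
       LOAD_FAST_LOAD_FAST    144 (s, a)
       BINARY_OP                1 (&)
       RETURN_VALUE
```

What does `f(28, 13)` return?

LOAD_FAST_LOAD_FAST a,b → push 28,13. Stack: [28, 13]
BINARY_OP ^ → 28 ^ 13 = 17. Stack: [17]
STORE_FAST x → x=17. Stack: []
LOAD_CONST → push 5. Stack: [5]
LOAD_FAST x → push 17. Stack: [5, 17]
BINARY_OP & → 5 & 17 = 1. Stack: [1]
STORE_FAST y → y=1. Stack: []
LOAD_CONST → push 9. Stack: [9]
LOAD_FAST x → push 17. Stack: [9, 17]
BINARY_OP + → 9 + 17 = 26. Stack: [26]
STORE_FAST p → p=26. Stack: []
LOAD_FAST_LOAD_FAST y,b → push 1,13. Stack: [1, 13]
BINARY_OP ^ → 1 ^ 13 = 12. Stack: [12]
LOAD_FAST_LOAD_FAST a,y → push 28,1. Stack: [12, 28, 1]
BINARY_OP - → 28 - 1 = 27. Stack: [12, 27]
BINARY_OP * → 12 * 27 = 324. Stack: [324]
STORE_FAST k → k=324. Stack: []
LOAD_FAST_LOAD_FAST k,y → push 324,1. Stack: [324, 1]
BINARY_OP * → 324 * 1 = 324. Stack: [324]
LOAD_FAST_LOAD_FAST b,p → push 13,26. Stack: [324, 13, 26]
BINARY_OP + → 13 + 26 = 39. Stack: [324, 39]
BINARY_OP % → 324 % 39 = 12. Stack: [12]
STORE_FAST q → q=12. Stack: []
LOAD_CONST → push 12. Stack: [12]
LOAD_FAST y → push 1. Stack: [12, 1]
BINARY_OP // → 12 // 1 = 12. Stack: [12]
STORE_FAST r → r=12. Stack: []
LOAD_FAST k → push 324. Stack: [324]
LOAD_CONST → push 3. Stack: [324, 3]
BINARY_OP | → 324 | 3 = 327. Stack: [327]
LOAD_CONST → push 3. Stack: [327, 3]
BINARY_OP - → 327 - 3 = 324. Stack: [324]
STORE_FAST w → w=324. Stack: []
LOAD_FAST b → push 13. Stack: [13]
LOAD_CONST → push 7. Stack: [13, 7]
BINARY_OP * → 13 * 7 = 91. Stack: [91]
LOAD_CONST → push 4. Stack: [91, 4]
BINARY_OP >> → 91 >> 4 = 5. Stack: [5]
STORE_FAST s → s=5. Stack: []
LOAD_FAST_LOAD_FAST s,a → push 5,28. Stack: [5, 28]
BINARY_OP & → 5 & 28 = 4. Stack: [4]
RETURN_VALUE → return 4.

4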